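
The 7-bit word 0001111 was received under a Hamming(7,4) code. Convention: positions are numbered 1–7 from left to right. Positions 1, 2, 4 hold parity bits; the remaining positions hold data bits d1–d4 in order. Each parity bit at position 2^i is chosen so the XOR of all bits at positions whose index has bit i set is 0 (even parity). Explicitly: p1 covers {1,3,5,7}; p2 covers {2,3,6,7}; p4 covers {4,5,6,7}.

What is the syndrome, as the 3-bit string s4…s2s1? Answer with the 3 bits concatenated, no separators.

s1 (pos 1,3,5,7): 0⊕0⊕1⊕1 = 0
s2 (pos 2,3,6,7): 0⊕0⊕1⊕1 = 0
s4 (pos 4,5,6,7): 1⊕1⊕1⊕1 = 0
Syndrome s4…s1 = 000 → no error.

000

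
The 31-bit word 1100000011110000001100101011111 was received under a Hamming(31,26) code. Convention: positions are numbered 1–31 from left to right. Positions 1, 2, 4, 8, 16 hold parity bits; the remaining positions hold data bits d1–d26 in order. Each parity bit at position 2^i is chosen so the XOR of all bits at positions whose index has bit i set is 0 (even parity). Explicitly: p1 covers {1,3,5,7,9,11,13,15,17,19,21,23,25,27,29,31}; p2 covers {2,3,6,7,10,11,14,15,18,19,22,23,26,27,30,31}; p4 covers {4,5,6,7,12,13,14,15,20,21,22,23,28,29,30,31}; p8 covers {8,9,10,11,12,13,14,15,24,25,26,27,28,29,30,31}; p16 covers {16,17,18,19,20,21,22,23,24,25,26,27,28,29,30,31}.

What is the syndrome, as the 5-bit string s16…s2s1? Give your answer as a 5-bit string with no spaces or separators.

s1 (pos 1,3,5,7,9,11,13,15,17,19,21,23,25,27,29,31): 1⊕0⊕0⊕0⊕1⊕1⊕0⊕0⊕0⊕1⊕0⊕1⊕1⊕1⊕1⊕1 = 1
s2 (pos 2,3,6,7,10,11,14,15,18,19,22,23,26,27,30,31): 1⊕0⊕0⊕0⊕1⊕1⊕0⊕0⊕0⊕1⊕0⊕1⊕0⊕1⊕1⊕1 = 0
s4 (pos 4,5,6,7,12,13,14,15,20,21,22,23,28,29,30,31): 0⊕0⊕0⊕0⊕1⊕0⊕0⊕0⊕1⊕0⊕0⊕1⊕1⊕1⊕1⊕1 = 1
s8 (pos 8,9,10,11,12,13,14,15,24,25,26,27,28,29,30,31): 0⊕1⊕1⊕1⊕1⊕0⊕0⊕0⊕0⊕1⊕0⊕1⊕1⊕1⊕1⊕1 = 0
s16 (pos 16,17,18,19,20,21,22,23,24,25,26,27,28,29,30,31): 0⊕0⊕0⊕1⊕1⊕0⊕0⊕1⊕0⊕1⊕0⊕1⊕1⊕1⊕1⊕1 = 1
Syndrome s16…s1 = 10101 → error at position 21.

10101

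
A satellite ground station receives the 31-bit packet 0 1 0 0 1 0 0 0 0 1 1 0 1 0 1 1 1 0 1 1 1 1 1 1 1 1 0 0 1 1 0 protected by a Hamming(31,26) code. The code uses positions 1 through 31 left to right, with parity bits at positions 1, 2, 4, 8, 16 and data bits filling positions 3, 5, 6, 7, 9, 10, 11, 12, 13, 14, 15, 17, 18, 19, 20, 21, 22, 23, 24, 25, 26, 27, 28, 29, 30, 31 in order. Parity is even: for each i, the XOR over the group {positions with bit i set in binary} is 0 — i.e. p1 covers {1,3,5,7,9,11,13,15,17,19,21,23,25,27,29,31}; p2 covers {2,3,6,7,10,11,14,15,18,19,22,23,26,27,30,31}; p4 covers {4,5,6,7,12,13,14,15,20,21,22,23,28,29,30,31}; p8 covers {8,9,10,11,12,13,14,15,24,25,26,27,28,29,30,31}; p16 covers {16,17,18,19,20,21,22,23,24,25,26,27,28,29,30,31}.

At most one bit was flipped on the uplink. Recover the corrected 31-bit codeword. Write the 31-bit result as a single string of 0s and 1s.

s1 (pos 1,3,5,7,9,11,13,15,17,19,21,23,25,27,29,31): 0⊕0⊕1⊕0⊕0⊕1⊕1⊕1⊕1⊕1⊕1⊕1⊕1⊕0⊕1⊕0 = 0
s2 (pos 2,3,6,7,10,11,14,15,18,19,22,23,26,27,30,31): 1⊕0⊕0⊕0⊕1⊕1⊕0⊕1⊕0⊕1⊕1⊕1⊕1⊕0⊕1⊕0 = 1
s4 (pos 4,5,6,7,12,13,14,15,20,21,22,23,28,29,30,31): 0⊕1⊕0⊕0⊕0⊕1⊕0⊕1⊕1⊕1⊕1⊕1⊕0⊕1⊕1⊕0 = 1
s8 (pos 8,9,10,11,12,13,14,15,24,25,26,27,28,29,30,31): 0⊕0⊕1⊕1⊕0⊕1⊕0⊕1⊕1⊕1⊕1⊕0⊕0⊕1⊕1⊕0 = 1
s16 (pos 16,17,18,19,20,21,22,23,24,25,26,27,28,29,30,31): 1⊕1⊕0⊕1⊕1⊕1⊕1⊕1⊕1⊕1⊕1⊕0⊕0⊕1⊕1⊕0 = 0
Syndrome s16…s1 = 01110 → error at position 14.
Flip position 14: 0100100001101011101111111100110 → 0100100001101111101111111100110

0100100001101111101111111100110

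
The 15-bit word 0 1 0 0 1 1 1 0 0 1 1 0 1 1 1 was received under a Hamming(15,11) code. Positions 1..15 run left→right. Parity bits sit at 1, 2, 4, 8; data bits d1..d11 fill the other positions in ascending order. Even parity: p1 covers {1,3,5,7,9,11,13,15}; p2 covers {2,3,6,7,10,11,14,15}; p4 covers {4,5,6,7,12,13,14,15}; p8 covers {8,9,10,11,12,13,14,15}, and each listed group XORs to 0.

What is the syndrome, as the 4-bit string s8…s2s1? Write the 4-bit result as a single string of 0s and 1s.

s1 (pos 1,3,5,7,9,11,13,15): 0⊕0⊕1⊕1⊕0⊕1⊕1⊕1 = 1
s2 (pos 2,3,6,7,10,11,14,15): 1⊕0⊕1⊕1⊕1⊕1⊕1⊕1 = 1
s4 (pos 4,5,6,7,12,13,14,15): 0⊕1⊕1⊕1⊕0⊕1⊕1⊕1 = 0
s8 (pos 8,9,10,11,12,13,14,15): 0⊕0⊕1⊕1⊕0⊕1⊕1⊕1 = 1
Syndrome s8…s1 = 1011 → error at position 11.

1011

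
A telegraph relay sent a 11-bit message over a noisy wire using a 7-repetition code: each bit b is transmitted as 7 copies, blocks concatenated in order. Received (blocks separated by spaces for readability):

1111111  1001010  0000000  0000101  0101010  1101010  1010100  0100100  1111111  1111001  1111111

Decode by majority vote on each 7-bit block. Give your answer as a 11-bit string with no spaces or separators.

Block 1 (1111111): 7 ones → 1
Block 2 (1001010): 3 ones → 0
Block 3 (0000000): 0 ones → 0
Block 4 (0000101): 2 ones → 0
Block 5 (0101010): 3 ones → 0
Block 6 (1101010): 4 ones → 1
Block 7 (1010100): 3 ones → 0
Block 8 (0100100): 2 ones → 0
Block 9 (1111111): 7 ones → 1
Block 10 (1111001): 5 ones → 1
Block 11 (1111111): 7 ones → 1

10000100111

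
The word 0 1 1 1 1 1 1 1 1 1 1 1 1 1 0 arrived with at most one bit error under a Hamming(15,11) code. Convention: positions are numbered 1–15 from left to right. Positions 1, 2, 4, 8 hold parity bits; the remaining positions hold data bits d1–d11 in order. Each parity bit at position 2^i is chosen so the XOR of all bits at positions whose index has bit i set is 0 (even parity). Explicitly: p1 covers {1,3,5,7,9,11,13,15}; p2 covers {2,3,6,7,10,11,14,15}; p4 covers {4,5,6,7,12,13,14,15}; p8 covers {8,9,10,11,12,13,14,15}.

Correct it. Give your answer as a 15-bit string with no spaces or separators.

011111111111100

s1 (pos 1,3,5,7,9,11,13,15): 0⊕1⊕1⊕1⊕1⊕1⊕1⊕0 = 0
s2 (pos 2,3,6,7,10,11,14,15): 1⊕1⊕1⊕1⊕1⊕1⊕1⊕0 = 1
s4 (pos 4,5,6,7,12,13,14,15): 1⊕1⊕1⊕1⊕1⊕1⊕1⊕0 = 1
s8 (pos 8,9,10,11,12,13,14,15): 1⊕1⊕1⊕1⊕1⊕1⊕1⊕0 = 1
Syndrome s8…s1 = 1110 → error at position 14.
Flip position 14: 011111111111110 → 011111111111100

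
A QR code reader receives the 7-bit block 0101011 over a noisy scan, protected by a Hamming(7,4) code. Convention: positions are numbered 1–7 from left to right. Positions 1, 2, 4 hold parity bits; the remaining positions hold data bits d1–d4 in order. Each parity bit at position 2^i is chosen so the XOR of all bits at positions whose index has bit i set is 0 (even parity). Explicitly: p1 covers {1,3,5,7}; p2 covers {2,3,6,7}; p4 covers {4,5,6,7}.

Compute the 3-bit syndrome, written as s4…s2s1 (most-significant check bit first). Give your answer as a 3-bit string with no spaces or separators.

s1 (pos 1,3,5,7): 0⊕0⊕0⊕1 = 1
s2 (pos 2,3,6,7): 1⊕0⊕1⊕1 = 1
s4 (pos 4,5,6,7): 1⊕0⊕1⊕1 = 1
Syndrome s4…s1 = 111 → error at position 7.

111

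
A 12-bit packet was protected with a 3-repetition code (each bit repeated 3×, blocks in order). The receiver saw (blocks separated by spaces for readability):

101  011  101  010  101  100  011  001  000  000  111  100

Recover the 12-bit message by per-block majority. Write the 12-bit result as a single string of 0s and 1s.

111010100010

Block 1 (101): 2 ones → 1
Block 2 (011): 2 ones → 1
Block 3 (101): 2 ones → 1
Block 4 (010): 1 one → 0
Block 5 (101): 2 ones → 1
Block 6 (100): 1 one → 0
Block 7 (011): 2 ones → 1
Block 8 (001): 1 one → 0
Block 9 (000): 0 ones → 0
Block 10 (000): 0 ones → 0
Block 11 (111): 3 ones → 1
Block 12 (100): 1 one → 0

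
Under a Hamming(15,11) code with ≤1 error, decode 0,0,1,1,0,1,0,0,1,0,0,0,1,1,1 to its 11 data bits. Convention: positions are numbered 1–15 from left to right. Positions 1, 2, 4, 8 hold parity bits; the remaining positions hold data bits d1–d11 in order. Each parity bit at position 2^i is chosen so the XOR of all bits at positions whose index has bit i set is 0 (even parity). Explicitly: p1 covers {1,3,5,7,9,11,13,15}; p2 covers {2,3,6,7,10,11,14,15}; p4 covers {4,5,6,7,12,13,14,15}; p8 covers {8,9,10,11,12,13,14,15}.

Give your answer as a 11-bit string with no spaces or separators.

s1 (pos 1,3,5,7,9,11,13,15): 0⊕1⊕0⊕0⊕1⊕0⊕1⊕1 = 0
s2 (pos 2,3,6,7,10,11,14,15): 0⊕1⊕1⊕0⊕0⊕0⊕1⊕1 = 0
s4 (pos 4,5,6,7,12,13,14,15): 1⊕0⊕1⊕0⊕0⊕1⊕1⊕1 = 1
s8 (pos 8,9,10,11,12,13,14,15): 0⊕1⊕0⊕0⊕0⊕1⊕1⊕1 = 0
Syndrome s8…s1 = 0100 → error at position 4.
Flip position 4: 001101001000111 → 001001001000111
Read data bits from positions 3,5,6,7,9,10,11,12,13,14,15: 10101000111

10101000111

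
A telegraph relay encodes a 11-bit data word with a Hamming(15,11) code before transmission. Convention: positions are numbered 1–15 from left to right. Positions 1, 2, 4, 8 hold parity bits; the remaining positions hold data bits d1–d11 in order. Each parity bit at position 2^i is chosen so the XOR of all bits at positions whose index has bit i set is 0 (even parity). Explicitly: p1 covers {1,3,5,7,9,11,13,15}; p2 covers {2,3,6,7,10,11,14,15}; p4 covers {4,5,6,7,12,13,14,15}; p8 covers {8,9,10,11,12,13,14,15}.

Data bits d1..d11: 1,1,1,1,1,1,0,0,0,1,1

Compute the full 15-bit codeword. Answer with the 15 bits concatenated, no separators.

Place data at non-parity positions: p1 p2 1 p4 1 1 1 p8 1 1 0 0 0 1 1
p1 (pos 1,3,5,7,9,11,13,15): XOR of data positions = 1⊕1⊕1⊕1⊕0⊕0⊕1 = 1
p2 (pos 2,3,6,7,10,11,14,15): XOR of data positions = 1⊕1⊕1⊕1⊕0⊕1⊕1 = 0
p4 (pos 4,5,6,7,12,13,14,15): XOR of data positions = 1⊕1⊕1⊕0⊕0⊕1⊕1 = 1
p8 (pos 8,9,10,11,12,13,14,15): XOR of data positions = 1⊕1⊕0⊕0⊕0⊕1⊕1 = 0
Codeword: 101111101100011

101111101100011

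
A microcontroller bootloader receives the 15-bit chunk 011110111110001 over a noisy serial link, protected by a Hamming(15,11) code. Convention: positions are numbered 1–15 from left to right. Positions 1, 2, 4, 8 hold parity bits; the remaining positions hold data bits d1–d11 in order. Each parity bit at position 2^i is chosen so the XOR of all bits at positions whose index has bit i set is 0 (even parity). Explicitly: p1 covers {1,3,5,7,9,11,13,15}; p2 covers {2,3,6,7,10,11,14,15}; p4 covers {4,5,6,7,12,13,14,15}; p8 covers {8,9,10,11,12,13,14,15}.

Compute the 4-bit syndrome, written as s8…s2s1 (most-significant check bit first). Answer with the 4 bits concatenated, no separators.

s1 (pos 1,3,5,7,9,11,13,15): 0⊕1⊕1⊕1⊕1⊕1⊕0⊕1 = 0
s2 (pos 2,3,6,7,10,11,14,15): 1⊕1⊕0⊕1⊕1⊕1⊕0⊕1 = 0
s4 (pos 4,5,6,7,12,13,14,15): 1⊕1⊕0⊕1⊕0⊕0⊕0⊕1 = 0
s8 (pos 8,9,10,11,12,13,14,15): 1⊕1⊕1⊕1⊕0⊕0⊕0⊕1 = 1
Syndrome s8…s1 = 1000 → error at position 8.

1000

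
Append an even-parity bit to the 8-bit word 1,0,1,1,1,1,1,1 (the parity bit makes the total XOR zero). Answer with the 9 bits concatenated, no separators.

XOR of the 8 data bits: 1⊕0⊕1⊕1⊕1⊕1⊕1⊕1 = 1
Parity bit = 1 (so all 9 bits XOR to 0).

101111111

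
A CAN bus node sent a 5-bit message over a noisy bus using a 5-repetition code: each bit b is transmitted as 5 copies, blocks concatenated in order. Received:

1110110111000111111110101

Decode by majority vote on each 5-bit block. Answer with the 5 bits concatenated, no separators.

11011

Block 1 (11101): 4 ones → 1
Block 2 (10111): 4 ones → 1
Block 3 (00011): 2 ones → 0
Block 4 (11111): 5 ones → 1
Block 5 (10101): 3 ones → 1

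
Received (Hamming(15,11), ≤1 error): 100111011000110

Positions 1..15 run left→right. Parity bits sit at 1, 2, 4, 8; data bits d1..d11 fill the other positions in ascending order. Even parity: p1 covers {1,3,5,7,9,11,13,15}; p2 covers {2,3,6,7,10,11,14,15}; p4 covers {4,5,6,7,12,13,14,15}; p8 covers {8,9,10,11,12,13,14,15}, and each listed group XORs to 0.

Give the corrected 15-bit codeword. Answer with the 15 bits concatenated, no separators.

s1 (pos 1,3,5,7,9,11,13,15): 1⊕0⊕1⊕0⊕1⊕0⊕1⊕0 = 0
s2 (pos 2,3,6,7,10,11,14,15): 0⊕0⊕1⊕0⊕0⊕0⊕1⊕0 = 0
s4 (pos 4,5,6,7,12,13,14,15): 1⊕1⊕1⊕0⊕0⊕1⊕1⊕0 = 1
s8 (pos 8,9,10,11,12,13,14,15): 1⊕1⊕0⊕0⊕0⊕1⊕1⊕0 = 0
Syndrome s8…s1 = 0100 → error at position 4.
Flip position 4: 100111011000110 → 100011011000110

100011011000110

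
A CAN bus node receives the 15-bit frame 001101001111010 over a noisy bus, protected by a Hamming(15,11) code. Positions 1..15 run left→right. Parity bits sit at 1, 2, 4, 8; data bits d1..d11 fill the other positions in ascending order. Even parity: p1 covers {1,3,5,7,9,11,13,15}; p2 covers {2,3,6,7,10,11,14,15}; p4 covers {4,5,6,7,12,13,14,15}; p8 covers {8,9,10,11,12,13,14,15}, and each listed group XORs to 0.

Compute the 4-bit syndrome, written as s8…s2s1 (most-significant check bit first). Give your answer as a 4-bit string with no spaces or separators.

1011

s1 (pos 1,3,5,7,9,11,13,15): 0⊕1⊕0⊕0⊕1⊕1⊕0⊕0 = 1
s2 (pos 2,3,6,7,10,11,14,15): 0⊕1⊕1⊕0⊕1⊕1⊕1⊕0 = 1
s4 (pos 4,5,6,7,12,13,14,15): 1⊕0⊕1⊕0⊕1⊕0⊕1⊕0 = 0
s8 (pos 8,9,10,11,12,13,14,15): 0⊕1⊕1⊕1⊕1⊕0⊕1⊕0 = 1
Syndrome s8…s1 = 1011 → error at position 11.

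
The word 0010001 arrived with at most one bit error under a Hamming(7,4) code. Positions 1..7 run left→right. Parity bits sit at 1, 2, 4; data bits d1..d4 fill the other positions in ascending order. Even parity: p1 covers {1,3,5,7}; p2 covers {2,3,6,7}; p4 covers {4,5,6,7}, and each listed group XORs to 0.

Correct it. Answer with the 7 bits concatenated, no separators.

0011001

s1 (pos 1,3,5,7): 0⊕1⊕0⊕1 = 0
s2 (pos 2,3,6,7): 0⊕1⊕0⊕1 = 0
s4 (pos 4,5,6,7): 0⊕0⊕0⊕1 = 1
Syndrome s4…s1 = 100 → error at position 4.
Flip position 4: 0010001 → 0011001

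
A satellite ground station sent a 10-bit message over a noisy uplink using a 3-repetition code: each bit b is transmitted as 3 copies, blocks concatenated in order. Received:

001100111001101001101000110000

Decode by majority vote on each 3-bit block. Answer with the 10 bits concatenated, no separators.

Block 1 (001): 1 one → 0
Block 2 (100): 1 one → 0
Block 3 (111): 3 ones → 1
Block 4 (001): 1 one → 0
Block 5 (101): 2 ones → 1
Block 6 (001): 1 one → 0
Block 7 (101): 2 ones → 1
Block 8 (000): 0 ones → 0
Block 9 (110): 2 ones → 1
Block 10 (000): 0 ones → 0

0010101010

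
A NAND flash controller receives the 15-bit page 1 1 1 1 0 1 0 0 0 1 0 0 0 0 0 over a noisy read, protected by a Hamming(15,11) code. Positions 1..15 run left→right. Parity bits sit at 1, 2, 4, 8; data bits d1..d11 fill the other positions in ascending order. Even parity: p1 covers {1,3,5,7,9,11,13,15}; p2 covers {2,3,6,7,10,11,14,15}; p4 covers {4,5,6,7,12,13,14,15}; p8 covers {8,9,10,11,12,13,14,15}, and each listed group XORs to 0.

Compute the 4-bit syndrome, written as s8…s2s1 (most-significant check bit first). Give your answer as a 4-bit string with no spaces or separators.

1000

s1 (pos 1,3,5,7,9,11,13,15): 1⊕1⊕0⊕0⊕0⊕0⊕0⊕0 = 0
s2 (pos 2,3,6,7,10,11,14,15): 1⊕1⊕1⊕0⊕1⊕0⊕0⊕0 = 0
s4 (pos 4,5,6,7,12,13,14,15): 1⊕0⊕1⊕0⊕0⊕0⊕0⊕0 = 0
s8 (pos 8,9,10,11,12,13,14,15): 0⊕0⊕1⊕0⊕0⊕0⊕0⊕0 = 1
Syndrome s8…s1 = 1000 → error at position 8.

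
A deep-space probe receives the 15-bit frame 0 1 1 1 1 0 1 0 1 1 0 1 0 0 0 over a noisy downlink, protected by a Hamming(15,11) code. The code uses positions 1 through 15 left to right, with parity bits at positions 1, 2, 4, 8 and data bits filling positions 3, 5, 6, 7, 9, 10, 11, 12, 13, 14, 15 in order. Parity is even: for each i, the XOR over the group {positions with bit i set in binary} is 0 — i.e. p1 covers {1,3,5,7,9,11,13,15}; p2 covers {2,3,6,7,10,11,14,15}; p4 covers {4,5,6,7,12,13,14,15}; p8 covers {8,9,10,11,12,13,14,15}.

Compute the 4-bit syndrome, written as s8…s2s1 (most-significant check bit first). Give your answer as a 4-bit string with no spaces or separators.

1000

s1 (pos 1,3,5,7,9,11,13,15): 0⊕1⊕1⊕1⊕1⊕0⊕0⊕0 = 0
s2 (pos 2,3,6,7,10,11,14,15): 1⊕1⊕0⊕1⊕1⊕0⊕0⊕0 = 0
s4 (pos 4,5,6,7,12,13,14,15): 1⊕1⊕0⊕1⊕1⊕0⊕0⊕0 = 0
s8 (pos 8,9,10,11,12,13,14,15): 0⊕1⊕1⊕0⊕1⊕0⊕0⊕0 = 1
Syndrome s8…s1 = 1000 → error at position 8.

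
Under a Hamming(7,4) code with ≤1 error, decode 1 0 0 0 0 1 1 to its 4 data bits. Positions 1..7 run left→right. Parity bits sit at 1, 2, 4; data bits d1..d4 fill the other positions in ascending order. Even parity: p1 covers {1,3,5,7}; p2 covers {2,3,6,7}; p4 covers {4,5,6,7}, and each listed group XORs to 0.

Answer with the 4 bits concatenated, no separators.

s1 (pos 1,3,5,7): 1⊕0⊕0⊕1 = 0
s2 (pos 2,3,6,7): 0⊕0⊕1⊕1 = 0
s4 (pos 4,5,6,7): 0⊕0⊕1⊕1 = 0
Syndrome s4…s1 = 000 → no error.
Read data bits from positions 3,5,6,7: 0011

0011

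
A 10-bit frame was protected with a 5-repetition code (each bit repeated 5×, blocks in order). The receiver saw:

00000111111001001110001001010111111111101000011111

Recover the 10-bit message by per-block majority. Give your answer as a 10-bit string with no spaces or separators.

Block 1 (00000): 0 ones → 0
Block 2 (11111): 5 ones → 1
Block 3 (10010): 2 ones → 0
Block 4 (01110): 3 ones → 1
Block 5 (00100): 1 one → 0
Block 6 (10101): 3 ones → 1
Block 7 (11111): 5 ones → 1
Block 8 (11110): 4 ones → 1
Block 9 (10000): 1 one → 0
Block 10 (11111): 5 ones → 1

0101011101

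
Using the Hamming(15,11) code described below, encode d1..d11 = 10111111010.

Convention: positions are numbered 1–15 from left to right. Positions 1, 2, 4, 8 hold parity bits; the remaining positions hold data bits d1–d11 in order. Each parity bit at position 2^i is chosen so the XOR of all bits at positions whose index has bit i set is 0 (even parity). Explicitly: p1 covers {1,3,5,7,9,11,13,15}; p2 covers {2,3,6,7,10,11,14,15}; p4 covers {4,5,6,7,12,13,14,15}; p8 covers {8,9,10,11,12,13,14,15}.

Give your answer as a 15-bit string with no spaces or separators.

Place data at non-parity positions: p1 p2 1 p4 0 1 1 p8 1 1 1 1 0 1 0
p1 (pos 1,3,5,7,9,11,13,15): XOR of data positions = 1⊕0⊕1⊕1⊕1⊕0⊕0 = 0
p2 (pos 2,3,6,7,10,11,14,15): XOR of data positions = 1⊕1⊕1⊕1⊕1⊕1⊕0 = 0
p4 (pos 4,5,6,7,12,13,14,15): XOR of data positions = 0⊕1⊕1⊕1⊕0⊕1⊕0 = 0
p8 (pos 8,9,10,11,12,13,14,15): XOR of data positions = 1⊕1⊕1⊕1⊕0⊕1⊕0 = 1
Codeword: 001001111111010

001001111111010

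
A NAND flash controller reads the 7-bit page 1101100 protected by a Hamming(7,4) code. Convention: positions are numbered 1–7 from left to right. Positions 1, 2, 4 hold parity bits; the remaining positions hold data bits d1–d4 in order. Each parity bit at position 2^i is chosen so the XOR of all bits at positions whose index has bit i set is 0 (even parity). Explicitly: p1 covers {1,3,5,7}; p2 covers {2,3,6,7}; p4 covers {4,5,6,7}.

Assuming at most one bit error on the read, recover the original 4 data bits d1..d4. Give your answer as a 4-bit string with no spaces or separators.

0100

s1 (pos 1,3,5,7): 1⊕0⊕1⊕0 = 0
s2 (pos 2,3,6,7): 1⊕0⊕0⊕0 = 1
s4 (pos 4,5,6,7): 1⊕1⊕0⊕0 = 0
Syndrome s4…s1 = 010 → error at position 2.
Flip position 2: 1101100 → 1001100
Read data bits from positions 3,5,6,7: 0100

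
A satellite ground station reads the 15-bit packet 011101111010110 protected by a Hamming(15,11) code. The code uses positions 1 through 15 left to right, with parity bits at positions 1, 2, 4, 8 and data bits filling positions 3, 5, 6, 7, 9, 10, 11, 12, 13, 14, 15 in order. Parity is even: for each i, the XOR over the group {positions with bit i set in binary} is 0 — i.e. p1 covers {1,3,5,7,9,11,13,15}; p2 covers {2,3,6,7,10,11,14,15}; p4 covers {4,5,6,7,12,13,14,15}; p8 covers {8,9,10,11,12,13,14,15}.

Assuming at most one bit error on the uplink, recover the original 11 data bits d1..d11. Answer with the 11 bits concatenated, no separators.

s1 (pos 1,3,5,7,9,11,13,15): 0⊕1⊕0⊕1⊕1⊕1⊕1⊕0 = 1
s2 (pos 2,3,6,7,10,11,14,15): 1⊕1⊕1⊕1⊕0⊕1⊕1⊕0 = 0
s4 (pos 4,5,6,7,12,13,14,15): 1⊕0⊕1⊕1⊕0⊕1⊕1⊕0 = 1
s8 (pos 8,9,10,11,12,13,14,15): 1⊕1⊕0⊕1⊕0⊕1⊕1⊕0 = 1
Syndrome s8…s1 = 1101 → error at position 13.
Flip position 13: 011101111010110 → 011101111010010
Read data bits from positions 3,5,6,7,9,10,11,12,13,14,15: 10111010010

10111010010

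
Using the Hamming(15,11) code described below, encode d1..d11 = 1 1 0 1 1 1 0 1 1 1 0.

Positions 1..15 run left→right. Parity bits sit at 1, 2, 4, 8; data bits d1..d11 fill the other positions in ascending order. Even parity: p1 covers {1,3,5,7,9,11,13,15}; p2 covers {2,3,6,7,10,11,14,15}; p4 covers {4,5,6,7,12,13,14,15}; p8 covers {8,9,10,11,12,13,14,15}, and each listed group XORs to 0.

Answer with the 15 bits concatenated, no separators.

101110111101110

Place data at non-parity positions: p1 p2 1 p4 1 0 1 p8 1 1 0 1 1 1 0
p1 (pos 1,3,5,7,9,11,13,15): XOR of data positions = 1⊕1⊕1⊕1⊕0⊕1⊕0 = 1
p2 (pos 2,3,6,7,10,11,14,15): XOR of data positions = 1⊕0⊕1⊕1⊕0⊕1⊕0 = 0
p4 (pos 4,5,6,7,12,13,14,15): XOR of data positions = 1⊕0⊕1⊕1⊕1⊕1⊕0 = 1
p8 (pos 8,9,10,11,12,13,14,15): XOR of data positions = 1⊕1⊕0⊕1⊕1⊕1⊕0 = 1
Codeword: 101110111101110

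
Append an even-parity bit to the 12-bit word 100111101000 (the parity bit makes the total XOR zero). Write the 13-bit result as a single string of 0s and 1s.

1001111010000

XOR of the 12 data bits: 1⊕0⊕0⊕1⊕1⊕1⊕1⊕0⊕1⊕0⊕0⊕0 = 0
Parity bit = 0 (so all 13 bits XOR to 0).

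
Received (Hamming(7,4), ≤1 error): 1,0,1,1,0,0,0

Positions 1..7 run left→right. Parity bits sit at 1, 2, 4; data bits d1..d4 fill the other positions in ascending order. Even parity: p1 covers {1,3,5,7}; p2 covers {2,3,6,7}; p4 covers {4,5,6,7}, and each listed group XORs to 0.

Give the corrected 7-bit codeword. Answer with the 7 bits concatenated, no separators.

s1 (pos 1,3,5,7): 1⊕1⊕0⊕0 = 0
s2 (pos 2,3,6,7): 0⊕1⊕0⊕0 = 1
s4 (pos 4,5,6,7): 1⊕0⊕0⊕0 = 1
Syndrome s4…s1 = 110 → error at position 6.
Flip position 6: 1011000 → 1011010

1011010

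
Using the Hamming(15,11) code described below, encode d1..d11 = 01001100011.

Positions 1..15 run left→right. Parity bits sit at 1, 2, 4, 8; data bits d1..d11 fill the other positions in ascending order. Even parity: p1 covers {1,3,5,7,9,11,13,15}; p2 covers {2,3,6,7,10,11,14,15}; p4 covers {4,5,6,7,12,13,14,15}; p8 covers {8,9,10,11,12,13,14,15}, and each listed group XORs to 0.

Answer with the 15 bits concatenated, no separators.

110110001100011

Place data at non-parity positions: p1 p2 0 p4 1 0 0 p8 1 1 0 0 0 1 1
p1 (pos 1,3,5,7,9,11,13,15): XOR of data positions = 0⊕1⊕0⊕1⊕0⊕0⊕1 = 1
p2 (pos 2,3,6,7,10,11,14,15): XOR of data positions = 0⊕0⊕0⊕1⊕0⊕1⊕1 = 1
p4 (pos 4,5,6,7,12,13,14,15): XOR of data positions = 1⊕0⊕0⊕0⊕0⊕1⊕1 = 1
p8 (pos 8,9,10,11,12,13,14,15): XOR of data positions = 1⊕1⊕0⊕0⊕0⊕1⊕1 = 0
Codeword: 110110001100011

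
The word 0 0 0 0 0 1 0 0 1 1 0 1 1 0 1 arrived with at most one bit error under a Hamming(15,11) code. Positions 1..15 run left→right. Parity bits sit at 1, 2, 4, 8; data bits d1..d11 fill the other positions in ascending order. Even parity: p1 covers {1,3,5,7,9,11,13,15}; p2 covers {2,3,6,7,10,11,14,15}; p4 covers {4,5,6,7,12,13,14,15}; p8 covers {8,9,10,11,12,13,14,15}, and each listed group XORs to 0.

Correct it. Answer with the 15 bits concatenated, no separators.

000001001111101

s1 (pos 1,3,5,7,9,11,13,15): 0⊕0⊕0⊕0⊕1⊕0⊕1⊕1 = 1
s2 (pos 2,3,6,7,10,11,14,15): 0⊕0⊕1⊕0⊕1⊕0⊕0⊕1 = 1
s4 (pos 4,5,6,7,12,13,14,15): 0⊕0⊕1⊕0⊕1⊕1⊕0⊕1 = 0
s8 (pos 8,9,10,11,12,13,14,15): 0⊕1⊕1⊕0⊕1⊕1⊕0⊕1 = 1
Syndrome s8…s1 = 1011 → error at position 11.
Flip position 11: 000001001101101 → 000001001111101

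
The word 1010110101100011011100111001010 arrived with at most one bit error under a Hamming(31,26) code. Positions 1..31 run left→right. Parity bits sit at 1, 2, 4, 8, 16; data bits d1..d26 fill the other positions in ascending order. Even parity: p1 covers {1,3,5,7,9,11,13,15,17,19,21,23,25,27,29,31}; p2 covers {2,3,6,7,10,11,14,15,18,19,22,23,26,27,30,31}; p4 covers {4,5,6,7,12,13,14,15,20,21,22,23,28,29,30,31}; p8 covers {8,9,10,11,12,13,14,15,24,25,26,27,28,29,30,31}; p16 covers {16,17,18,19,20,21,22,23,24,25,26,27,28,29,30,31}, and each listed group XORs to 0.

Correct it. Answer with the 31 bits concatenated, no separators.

1010110101100011011101111001010

s1 (pos 1,3,5,7,9,11,13,15,17,19,21,23,25,27,29,31): 1⊕1⊕1⊕0⊕0⊕1⊕0⊕1⊕0⊕1⊕0⊕1⊕1⊕0⊕0⊕0 = 0
s2 (pos 2,3,6,7,10,11,14,15,18,19,22,23,26,27,30,31): 0⊕1⊕1⊕0⊕1⊕1⊕0⊕1⊕1⊕1⊕0⊕1⊕0⊕0⊕1⊕0 = 1
s4 (pos 4,5,6,7,12,13,14,15,20,21,22,23,28,29,30,31): 0⊕1⊕1⊕0⊕0⊕0⊕0⊕1⊕1⊕0⊕0⊕1⊕1⊕0⊕1⊕0 = 1
s8 (pos 8,9,10,11,12,13,14,15,24,25,26,27,28,29,30,31): 1⊕0⊕1⊕1⊕0⊕0⊕0⊕1⊕1⊕1⊕0⊕0⊕1⊕0⊕1⊕0 = 0
s16 (pos 16,17,18,19,20,21,22,23,24,25,26,27,28,29,30,31): 1⊕0⊕1⊕1⊕1⊕0⊕0⊕1⊕1⊕1⊕0⊕0⊕1⊕0⊕1⊕0 = 1
Syndrome s16…s1 = 10110 → error at position 22.
Flip position 22: 1010110101100011011100111001010 → 1010110101100011011101111001010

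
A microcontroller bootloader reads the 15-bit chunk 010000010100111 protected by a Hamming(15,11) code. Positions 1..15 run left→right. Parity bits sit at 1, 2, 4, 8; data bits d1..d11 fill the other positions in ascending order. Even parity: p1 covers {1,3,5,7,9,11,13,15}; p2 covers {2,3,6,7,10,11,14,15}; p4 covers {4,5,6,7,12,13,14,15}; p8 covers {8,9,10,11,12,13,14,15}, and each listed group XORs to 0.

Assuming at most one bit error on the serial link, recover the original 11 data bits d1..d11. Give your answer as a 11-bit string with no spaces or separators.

s1 (pos 1,3,5,7,9,11,13,15): 0⊕0⊕0⊕0⊕0⊕0⊕1⊕1 = 0
s2 (pos 2,3,6,7,10,11,14,15): 1⊕0⊕0⊕0⊕1⊕0⊕1⊕1 = 0
s4 (pos 4,5,6,7,12,13,14,15): 0⊕0⊕0⊕0⊕0⊕1⊕1⊕1 = 1
s8 (pos 8,9,10,11,12,13,14,15): 1⊕0⊕1⊕0⊕0⊕1⊕1⊕1 = 1
Syndrome s8…s1 = 1100 → error at position 12.
Flip position 12: 010000010100111 → 010000010101111
Read data bits from positions 3,5,6,7,9,10,11,12,13,14,15: 00000101111

00000101111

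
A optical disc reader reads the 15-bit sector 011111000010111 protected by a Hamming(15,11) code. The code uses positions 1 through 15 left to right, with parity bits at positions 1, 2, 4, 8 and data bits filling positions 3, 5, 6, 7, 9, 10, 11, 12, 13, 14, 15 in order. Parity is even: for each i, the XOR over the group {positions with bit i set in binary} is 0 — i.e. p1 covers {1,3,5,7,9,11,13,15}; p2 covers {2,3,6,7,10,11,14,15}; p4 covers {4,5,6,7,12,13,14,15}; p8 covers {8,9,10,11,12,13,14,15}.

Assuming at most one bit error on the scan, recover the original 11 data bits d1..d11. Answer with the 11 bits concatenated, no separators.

11100010111

s1 (pos 1,3,5,7,9,11,13,15): 0⊕1⊕1⊕0⊕0⊕1⊕1⊕1 = 1
s2 (pos 2,3,6,7,10,11,14,15): 1⊕1⊕1⊕0⊕0⊕1⊕1⊕1 = 0
s4 (pos 4,5,6,7,12,13,14,15): 1⊕1⊕1⊕0⊕0⊕1⊕1⊕1 = 0
s8 (pos 8,9,10,11,12,13,14,15): 0⊕0⊕0⊕1⊕0⊕1⊕1⊕1 = 0
Syndrome s8…s1 = 0001 → error at position 1.
Flip position 1: 011111000010111 → 111111000010111
Read data bits from positions 3,5,6,7,9,10,11,12,13,14,15: 11100010111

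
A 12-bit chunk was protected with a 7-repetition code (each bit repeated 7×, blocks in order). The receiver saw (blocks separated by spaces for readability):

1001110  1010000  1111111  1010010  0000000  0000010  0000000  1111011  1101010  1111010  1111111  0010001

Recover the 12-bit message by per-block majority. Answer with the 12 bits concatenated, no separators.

Block 1 (1001110): 4 ones → 1
Block 2 (1010000): 2 ones → 0
Block 3 (1111111): 7 ones → 1
Block 4 (1010010): 3 ones → 0
Block 5 (0000000): 0 ones → 0
Block 6 (0000010): 1 one → 0
Block 7 (0000000): 0 ones → 0
Block 8 (1111011): 6 ones → 1
Block 9 (1101010): 4 ones → 1
Block 10 (1111010): 5 ones → 1
Block 11 (1111111): 7 ones → 1
Block 12 (0010001): 2 ones → 0

101000011110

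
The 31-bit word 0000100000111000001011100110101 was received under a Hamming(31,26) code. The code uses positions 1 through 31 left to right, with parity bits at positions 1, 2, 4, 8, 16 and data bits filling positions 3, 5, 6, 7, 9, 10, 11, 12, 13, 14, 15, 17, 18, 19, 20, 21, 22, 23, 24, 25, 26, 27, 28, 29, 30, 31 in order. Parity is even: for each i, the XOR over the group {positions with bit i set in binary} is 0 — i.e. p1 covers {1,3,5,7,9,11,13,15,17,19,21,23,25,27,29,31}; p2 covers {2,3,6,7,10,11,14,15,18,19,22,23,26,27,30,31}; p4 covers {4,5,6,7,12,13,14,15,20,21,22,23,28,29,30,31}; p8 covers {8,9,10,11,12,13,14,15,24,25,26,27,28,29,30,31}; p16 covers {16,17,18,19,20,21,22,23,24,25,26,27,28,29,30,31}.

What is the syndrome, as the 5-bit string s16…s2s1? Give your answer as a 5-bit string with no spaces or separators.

s1 (pos 1,3,5,7,9,11,13,15,17,19,21,23,25,27,29,31): 0⊕0⊕1⊕0⊕0⊕1⊕1⊕0⊕0⊕1⊕1⊕1⊕0⊕1⊕1⊕1 = 1
s2 (pos 2,3,6,7,10,11,14,15,18,19,22,23,26,27,30,31): 0⊕0⊕0⊕0⊕0⊕1⊕0⊕0⊕0⊕1⊕1⊕1⊕1⊕1⊕0⊕1 = 1
s4 (pos 4,5,6,7,12,13,14,15,20,21,22,23,28,29,30,31): 0⊕1⊕0⊕0⊕1⊕1⊕0⊕0⊕0⊕1⊕1⊕1⊕0⊕1⊕0⊕1 = 0
s8 (pos 8,9,10,11,12,13,14,15,24,25,26,27,28,29,30,31): 0⊕0⊕0⊕1⊕1⊕1⊕0⊕0⊕0⊕0⊕1⊕1⊕0⊕1⊕0⊕1 = 1
s16 (pos 16,17,18,19,20,21,22,23,24,25,26,27,28,29,30,31): 0⊕0⊕0⊕1⊕0⊕1⊕1⊕1⊕0⊕0⊕1⊕1⊕0⊕1⊕0⊕1 = 0
Syndrome s16…s1 = 01011 → error at position 11.

01011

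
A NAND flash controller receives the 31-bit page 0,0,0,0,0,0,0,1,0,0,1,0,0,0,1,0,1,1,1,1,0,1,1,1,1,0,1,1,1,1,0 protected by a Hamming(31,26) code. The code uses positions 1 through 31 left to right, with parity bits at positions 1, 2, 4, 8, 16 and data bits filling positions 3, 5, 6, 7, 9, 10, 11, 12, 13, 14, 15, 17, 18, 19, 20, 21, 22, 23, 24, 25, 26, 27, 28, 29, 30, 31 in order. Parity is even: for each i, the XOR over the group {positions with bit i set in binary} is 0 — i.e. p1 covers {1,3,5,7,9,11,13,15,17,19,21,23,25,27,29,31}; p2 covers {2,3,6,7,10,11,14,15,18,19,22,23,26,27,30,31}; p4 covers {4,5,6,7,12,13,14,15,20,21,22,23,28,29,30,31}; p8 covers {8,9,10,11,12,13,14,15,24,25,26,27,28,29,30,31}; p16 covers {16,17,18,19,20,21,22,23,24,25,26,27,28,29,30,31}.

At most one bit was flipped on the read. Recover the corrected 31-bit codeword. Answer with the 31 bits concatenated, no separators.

s1 (pos 1,3,5,7,9,11,13,15,17,19,21,23,25,27,29,31): 0⊕0⊕0⊕0⊕0⊕1⊕0⊕1⊕1⊕1⊕0⊕1⊕1⊕1⊕1⊕0 = 0
s2 (pos 2,3,6,7,10,11,14,15,18,19,22,23,26,27,30,31): 0⊕0⊕0⊕0⊕0⊕1⊕0⊕1⊕1⊕1⊕1⊕1⊕0⊕1⊕1⊕0 = 0
s4 (pos 4,5,6,7,12,13,14,15,20,21,22,23,28,29,30,31): 0⊕0⊕0⊕0⊕0⊕0⊕0⊕1⊕1⊕0⊕1⊕1⊕1⊕1⊕1⊕0 = 1
s8 (pos 8,9,10,11,12,13,14,15,24,25,26,27,28,29,30,31): 1⊕0⊕0⊕1⊕0⊕0⊕0⊕1⊕1⊕1⊕0⊕1⊕1⊕1⊕1⊕0 = 1
s16 (pos 16,17,18,19,20,21,22,23,24,25,26,27,28,29,30,31): 0⊕1⊕1⊕1⊕1⊕0⊕1⊕1⊕1⊕1⊕0⊕1⊕1⊕1⊕1⊕0 = 0
Syndrome s16…s1 = 01100 → error at position 12.
Flip position 12: 0000000100100010111101111011110 → 0000000100110010111101111011110

0000000100110010111101111011110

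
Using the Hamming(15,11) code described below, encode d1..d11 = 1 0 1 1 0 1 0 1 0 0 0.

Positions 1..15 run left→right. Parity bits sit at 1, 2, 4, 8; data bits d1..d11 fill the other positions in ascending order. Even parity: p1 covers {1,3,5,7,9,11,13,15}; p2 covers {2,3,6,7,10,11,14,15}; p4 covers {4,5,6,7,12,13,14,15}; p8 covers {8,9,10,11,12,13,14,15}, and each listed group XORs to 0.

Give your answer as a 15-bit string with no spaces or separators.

Place data at non-parity positions: p1 p2 1 p4 0 1 1 p8 0 1 0 1 0 0 0
p1 (pos 1,3,5,7,9,11,13,15): XOR of data positions = 1⊕0⊕1⊕0⊕0⊕0⊕0 = 0
p2 (pos 2,3,6,7,10,11,14,15): XOR of data positions = 1⊕1⊕1⊕1⊕0⊕0⊕0 = 0
p4 (pos 4,5,6,7,12,13,14,15): XOR of data positions = 0⊕1⊕1⊕1⊕0⊕0⊕0 = 1
p8 (pos 8,9,10,11,12,13,14,15): XOR of data positions = 0⊕1⊕0⊕1⊕0⊕0⊕0 = 0
Codeword: 001101100101000

001101100101000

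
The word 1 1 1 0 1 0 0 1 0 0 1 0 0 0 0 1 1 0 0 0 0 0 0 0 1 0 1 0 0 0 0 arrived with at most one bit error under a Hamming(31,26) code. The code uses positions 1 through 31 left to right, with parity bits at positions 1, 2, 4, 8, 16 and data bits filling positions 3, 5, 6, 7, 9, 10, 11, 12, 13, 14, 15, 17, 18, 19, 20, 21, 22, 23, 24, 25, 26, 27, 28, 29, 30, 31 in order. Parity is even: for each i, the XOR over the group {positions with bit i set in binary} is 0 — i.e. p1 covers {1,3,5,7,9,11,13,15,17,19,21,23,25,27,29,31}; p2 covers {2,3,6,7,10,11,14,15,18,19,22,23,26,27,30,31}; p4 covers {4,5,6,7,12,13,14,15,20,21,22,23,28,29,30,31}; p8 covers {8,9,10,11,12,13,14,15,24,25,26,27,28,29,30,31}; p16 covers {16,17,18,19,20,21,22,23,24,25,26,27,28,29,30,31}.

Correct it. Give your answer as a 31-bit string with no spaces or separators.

1110000100100001100000001010000

s1 (pos 1,3,5,7,9,11,13,15,17,19,21,23,25,27,29,31): 1⊕1⊕1⊕0⊕0⊕1⊕0⊕0⊕1⊕0⊕0⊕0⊕1⊕1⊕0⊕0 = 1
s2 (pos 2,3,6,7,10,11,14,15,18,19,22,23,26,27,30,31): 1⊕1⊕0⊕0⊕0⊕1⊕0⊕0⊕0⊕0⊕0⊕0⊕0⊕1⊕0⊕0 = 0
s4 (pos 4,5,6,7,12,13,14,15,20,21,22,23,28,29,30,31): 0⊕1⊕0⊕0⊕0⊕0⊕0⊕0⊕0⊕0⊕0⊕0⊕0⊕0⊕0⊕0 = 1
s8 (pos 8,9,10,11,12,13,14,15,24,25,26,27,28,29,30,31): 1⊕0⊕0⊕1⊕0⊕0⊕0⊕0⊕0⊕1⊕0⊕1⊕0⊕0⊕0⊕0 = 0
s16 (pos 16,17,18,19,20,21,22,23,24,25,26,27,28,29,30,31): 1⊕1⊕0⊕0⊕0⊕0⊕0⊕0⊕0⊕1⊕0⊕1⊕0⊕0⊕0⊕0 = 0
Syndrome s16…s1 = 00101 → error at position 5.
Flip position 5: 1110100100100001100000001010000 → 1110000100100001100000001010000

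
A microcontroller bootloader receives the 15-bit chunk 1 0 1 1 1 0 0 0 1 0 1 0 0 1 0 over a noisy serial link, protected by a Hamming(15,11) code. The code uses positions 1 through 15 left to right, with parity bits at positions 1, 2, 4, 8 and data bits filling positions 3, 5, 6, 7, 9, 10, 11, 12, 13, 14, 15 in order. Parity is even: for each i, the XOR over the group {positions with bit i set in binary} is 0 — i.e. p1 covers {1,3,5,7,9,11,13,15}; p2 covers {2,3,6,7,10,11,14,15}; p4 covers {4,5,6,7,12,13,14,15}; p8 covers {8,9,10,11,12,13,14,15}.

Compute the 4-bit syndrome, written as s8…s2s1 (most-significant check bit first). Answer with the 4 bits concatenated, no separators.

1111

s1 (pos 1,3,5,7,9,11,13,15): 1⊕1⊕1⊕0⊕1⊕1⊕0⊕0 = 1
s2 (pos 2,3,6,7,10,11,14,15): 0⊕1⊕0⊕0⊕0⊕1⊕1⊕0 = 1
s4 (pos 4,5,6,7,12,13,14,15): 1⊕1⊕0⊕0⊕0⊕0⊕1⊕0 = 1
s8 (pos 8,9,10,11,12,13,14,15): 0⊕1⊕0⊕1⊕0⊕0⊕1⊕0 = 1
Syndrome s8…s1 = 1111 → error at position 15.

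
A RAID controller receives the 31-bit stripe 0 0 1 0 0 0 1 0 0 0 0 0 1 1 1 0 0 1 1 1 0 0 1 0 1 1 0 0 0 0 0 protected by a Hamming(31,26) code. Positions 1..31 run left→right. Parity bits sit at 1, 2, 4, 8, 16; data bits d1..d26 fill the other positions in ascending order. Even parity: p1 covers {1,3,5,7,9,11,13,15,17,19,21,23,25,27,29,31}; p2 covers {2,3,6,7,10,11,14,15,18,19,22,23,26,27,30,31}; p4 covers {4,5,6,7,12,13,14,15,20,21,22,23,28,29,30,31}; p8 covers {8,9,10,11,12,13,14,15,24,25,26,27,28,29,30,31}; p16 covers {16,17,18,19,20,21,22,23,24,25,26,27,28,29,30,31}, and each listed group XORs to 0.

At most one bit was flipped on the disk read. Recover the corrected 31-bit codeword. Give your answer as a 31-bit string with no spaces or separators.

0010001010001110011100101100000

s1 (pos 1,3,5,7,9,11,13,15,17,19,21,23,25,27,29,31): 0⊕1⊕0⊕1⊕0⊕0⊕1⊕1⊕0⊕1⊕0⊕1⊕1⊕0⊕0⊕0 = 1
s2 (pos 2,3,6,7,10,11,14,15,18,19,22,23,26,27,30,31): 0⊕1⊕0⊕1⊕0⊕0⊕1⊕1⊕1⊕1⊕0⊕1⊕1⊕0⊕0⊕0 = 0
s4 (pos 4,5,6,7,12,13,14,15,20,21,22,23,28,29,30,31): 0⊕0⊕0⊕1⊕0⊕1⊕1⊕1⊕1⊕0⊕0⊕1⊕0⊕0⊕0⊕0 = 0
s8 (pos 8,9,10,11,12,13,14,15,24,25,26,27,28,29,30,31): 0⊕0⊕0⊕0⊕0⊕1⊕1⊕1⊕0⊕1⊕1⊕0⊕0⊕0⊕0⊕0 = 1
s16 (pos 16,17,18,19,20,21,22,23,24,25,26,27,28,29,30,31): 0⊕0⊕1⊕1⊕1⊕0⊕0⊕1⊕0⊕1⊕1⊕0⊕0⊕0⊕0⊕0 = 0
Syndrome s16…s1 = 01001 → error at position 9.
Flip position 9: 0010001000001110011100101100000 → 0010001010001110011100101100000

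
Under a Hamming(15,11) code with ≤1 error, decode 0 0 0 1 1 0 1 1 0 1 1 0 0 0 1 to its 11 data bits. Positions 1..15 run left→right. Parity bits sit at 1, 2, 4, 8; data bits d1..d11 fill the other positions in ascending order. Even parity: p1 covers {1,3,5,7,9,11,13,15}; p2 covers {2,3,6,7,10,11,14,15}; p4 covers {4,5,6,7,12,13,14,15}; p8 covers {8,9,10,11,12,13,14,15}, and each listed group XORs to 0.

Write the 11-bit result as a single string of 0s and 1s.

01010110001

s1 (pos 1,3,5,7,9,11,13,15): 0⊕0⊕1⊕1⊕0⊕1⊕0⊕1 = 0
s2 (pos 2,3,6,7,10,11,14,15): 0⊕0⊕0⊕1⊕1⊕1⊕0⊕1 = 0
s4 (pos 4,5,6,7,12,13,14,15): 1⊕1⊕0⊕1⊕0⊕0⊕0⊕1 = 0
s8 (pos 8,9,10,11,12,13,14,15): 1⊕0⊕1⊕1⊕0⊕0⊕0⊕1 = 0
Syndrome s8…s1 = 0000 → no error.
Read data bits from positions 3,5,6,7,9,10,11,12,13,14,15: 01010110001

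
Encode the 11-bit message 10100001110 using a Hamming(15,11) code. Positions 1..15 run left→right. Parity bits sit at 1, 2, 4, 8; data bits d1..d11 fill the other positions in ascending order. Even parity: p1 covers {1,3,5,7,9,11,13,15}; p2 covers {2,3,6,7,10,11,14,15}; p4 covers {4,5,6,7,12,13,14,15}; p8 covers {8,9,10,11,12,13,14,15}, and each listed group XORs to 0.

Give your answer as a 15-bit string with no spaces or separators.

Place data at non-parity positions: p1 p2 1 p4 0 1 0 p8 0 0 0 1 1 1 0
p1 (pos 1,3,5,7,9,11,13,15): XOR of data positions = 1⊕0⊕0⊕0⊕0⊕1⊕0 = 0
p2 (pos 2,3,6,7,10,11,14,15): XOR of data positions = 1⊕1⊕0⊕0⊕0⊕1⊕0 = 1
p4 (pos 4,5,6,7,12,13,14,15): XOR of data positions = 0⊕1⊕0⊕1⊕1⊕1⊕0 = 0
p8 (pos 8,9,10,11,12,13,14,15): XOR of data positions = 0⊕0⊕0⊕1⊕1⊕1⊕0 = 1
Codeword: 011001010001110

011001010001110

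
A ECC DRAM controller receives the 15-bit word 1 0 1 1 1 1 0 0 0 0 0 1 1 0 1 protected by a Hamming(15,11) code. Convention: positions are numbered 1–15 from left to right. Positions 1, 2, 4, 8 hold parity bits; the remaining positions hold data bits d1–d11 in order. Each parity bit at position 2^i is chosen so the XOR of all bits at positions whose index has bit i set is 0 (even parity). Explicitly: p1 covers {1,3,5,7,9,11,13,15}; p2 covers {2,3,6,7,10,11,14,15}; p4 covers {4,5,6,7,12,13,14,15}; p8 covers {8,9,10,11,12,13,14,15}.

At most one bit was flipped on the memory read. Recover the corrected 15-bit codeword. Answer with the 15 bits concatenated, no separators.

101111000011101

s1 (pos 1,3,5,7,9,11,13,15): 1⊕1⊕1⊕0⊕0⊕0⊕1⊕1 = 1
s2 (pos 2,3,6,7,10,11,14,15): 0⊕1⊕1⊕0⊕0⊕0⊕0⊕1 = 1
s4 (pos 4,5,6,7,12,13,14,15): 1⊕1⊕1⊕0⊕1⊕1⊕0⊕1 = 0
s8 (pos 8,9,10,11,12,13,14,15): 0⊕0⊕0⊕0⊕1⊕1⊕0⊕1 = 1
Syndrome s8…s1 = 1011 → error at position 11.
Flip position 11: 101111000001101 → 101111000011101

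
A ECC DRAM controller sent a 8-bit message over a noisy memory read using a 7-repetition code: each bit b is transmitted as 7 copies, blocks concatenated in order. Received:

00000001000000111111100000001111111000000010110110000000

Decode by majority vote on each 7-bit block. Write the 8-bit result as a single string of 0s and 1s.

Block 1 (0000000): 0 ones → 0
Block 2 (1000000): 1 one → 0
Block 3 (1111111): 7 ones → 1
Block 4 (0000000): 0 ones → 0
Block 5 (1111111): 7 ones → 1
Block 6 (0000000): 0 ones → 0
Block 7 (1011011): 5 ones → 1
Block 8 (0000000): 0 ones → 0

00101010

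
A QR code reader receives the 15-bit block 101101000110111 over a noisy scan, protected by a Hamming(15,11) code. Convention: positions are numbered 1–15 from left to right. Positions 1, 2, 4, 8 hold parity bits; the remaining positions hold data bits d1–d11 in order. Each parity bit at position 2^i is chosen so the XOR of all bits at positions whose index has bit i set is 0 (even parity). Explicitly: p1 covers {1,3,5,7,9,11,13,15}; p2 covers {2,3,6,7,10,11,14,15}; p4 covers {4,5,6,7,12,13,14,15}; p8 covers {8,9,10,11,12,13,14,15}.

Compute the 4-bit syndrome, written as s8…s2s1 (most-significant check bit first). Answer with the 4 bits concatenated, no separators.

1101

s1 (pos 1,3,5,7,9,11,13,15): 1⊕1⊕0⊕0⊕0⊕1⊕1⊕1 = 1
s2 (pos 2,3,6,7,10,11,14,15): 0⊕1⊕1⊕0⊕1⊕1⊕1⊕1 = 0
s4 (pos 4,5,6,7,12,13,14,15): 1⊕0⊕1⊕0⊕0⊕1⊕1⊕1 = 1
s8 (pos 8,9,10,11,12,13,14,15): 0⊕0⊕1⊕1⊕0⊕1⊕1⊕1 = 1
Syndrome s8…s1 = 1101 → error at position 13.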